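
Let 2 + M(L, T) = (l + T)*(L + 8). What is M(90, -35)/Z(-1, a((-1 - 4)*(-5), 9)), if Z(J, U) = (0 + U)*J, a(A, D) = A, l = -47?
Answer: 8038/25 ≈ 321.52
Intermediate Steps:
M(L, T) = -2 + (-47 + T)*(8 + L) (M(L, T) = -2 + (-47 + T)*(L + 8) = -2 + (-47 + T)*(8 + L))
Z(J, U) = J*U (Z(J, U) = U*J = J*U)
M(90, -35)/Z(-1, a((-1 - 4)*(-5), 9)) = (-378 - 47*90 + 8*(-35) + 90*(-35))/((-(-1 - 4)*(-5))) = (-378 - 4230 - 280 - 3150)/((-(-5)*(-5))) = -8038/((-1*25)) = -8038/(-25) = -8038*(-1/25) = 8038/25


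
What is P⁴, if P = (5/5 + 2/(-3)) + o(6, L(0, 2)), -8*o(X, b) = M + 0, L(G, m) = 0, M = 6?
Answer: 625/20736 ≈ 0.030141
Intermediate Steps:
o(X, b) = -¾ (o(X, b) = -(6 + 0)/8 = -⅛*6 = -¾)
P = -5/12 (P = (5/5 + 2/(-3)) - ¾ = (5*(⅕) + 2*(-⅓)) - ¾ = (1 - ⅔) - ¾ = ⅓ - ¾ = -5/12 ≈ -0.41667)
P⁴ = (-5/12)⁴ = 625/20736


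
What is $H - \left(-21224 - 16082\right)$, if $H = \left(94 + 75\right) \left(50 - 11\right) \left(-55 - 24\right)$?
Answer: $-483383$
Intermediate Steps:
$H = -520689$ ($H = 169 \cdot 39 \left(-79\right) = 169 \left(-3081\right) = -520689$)
$H - \left(-21224 - 16082\right) = -520689 - \left(-21224 - 16082\right) = -520689 - -37306 = -520689 + 37306 = -483383$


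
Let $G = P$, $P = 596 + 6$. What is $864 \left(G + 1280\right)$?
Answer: $1626048$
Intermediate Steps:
$P = 602$
$G = 602$
$864 \left(G + 1280\right) = 864 \left(602 + 1280\right) = 864 \cdot 1882 = 1626048$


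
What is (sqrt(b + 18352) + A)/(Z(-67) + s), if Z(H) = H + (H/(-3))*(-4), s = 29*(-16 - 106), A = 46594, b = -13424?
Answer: -139782/11083 - 24*sqrt(77)/11083 ≈ -12.631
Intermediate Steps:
s = -3538 (s = 29*(-122) = -3538)
Z(H) = 7*H/3 (Z(H) = H + (H*(-1/3))*(-4) = H - H/3*(-4) = H + 4*H/3 = 7*H/3)
(sqrt(b + 18352) + A)/(Z(-67) + s) = (sqrt(-13424 + 18352) + 46594)/((7/3)*(-67) - 3538) = (sqrt(4928) + 46594)/(-469/3 - 3538) = (8*sqrt(77) + 46594)/(-11083/3) = (46594 + 8*sqrt(77))*(-3/11083) = -139782/11083 - 24*sqrt(77)/11083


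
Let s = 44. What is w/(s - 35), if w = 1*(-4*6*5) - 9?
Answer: -43/3 ≈ -14.333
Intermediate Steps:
w = -129 (w = 1*(-24*5) - 9 = 1*(-120) - 9 = -120 - 9 = -129)
w/(s - 35) = -129/(44 - 35) = -129/9 = (⅑)*(-129) = -43/3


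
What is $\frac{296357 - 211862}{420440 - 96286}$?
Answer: $\frac{84495}{324154} \approx 0.26066$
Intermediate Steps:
$\frac{296357 - 211862}{420440 - 96286} = \frac{84495}{324154}$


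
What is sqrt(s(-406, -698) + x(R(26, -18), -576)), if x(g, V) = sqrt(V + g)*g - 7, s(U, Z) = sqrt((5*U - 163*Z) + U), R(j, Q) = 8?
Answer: sqrt(-7 + sqrt(111338) + 16*I*sqrt(142)) ≈ 18.774 + 5.0779*I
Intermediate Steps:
s(U, Z) = sqrt(-163*Z + 6*U) (s(U, Z) = sqrt((-163*Z + 5*U) + U) = sqrt(-163*Z + 6*U))
x(g, V) = -7 + g*sqrt(V + g) (x(g, V) = g*sqrt(V + g) - 7 = -7 + g*sqrt(V + g))
sqrt(s(-406, -698) + x(R(26, -18), -576)) = sqrt(sqrt(-163*(-698) + 6*(-406)) + (-7 + 8*sqrt(-576 + 8))) = sqrt(sqrt(113774 - 2436) + (-7 + 8*sqrt(-568))) = sqrt(sqrt(111338) + (-7 + 8*(2*I*sqrt(142)))) = sqrt(sqrt(111338) + (-7 + 16*I*sqrt(142))) = sqrt(-7 + sqrt(111338) + 16*I*sqrt(142))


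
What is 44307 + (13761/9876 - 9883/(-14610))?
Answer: 1065547169873/24048060 ≈ 44309.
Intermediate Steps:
44307 + (13761/9876 - 9883/(-14610)) = 44307 + (13761*(1/9876) - 9883*(-1/14610)) = 44307 + (4587/3292 + 9883/14610) = 44307 + 49775453/24048060 = 1065547169873/24048060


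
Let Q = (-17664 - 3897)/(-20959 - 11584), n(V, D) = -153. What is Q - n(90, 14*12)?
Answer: 5000640/32543 ≈ 153.66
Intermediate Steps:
Q = 21561/32543 (Q = -21561/(-32543) = -21561*(-1/32543) = 21561/32543 ≈ 0.66254)
Q - n(90, 14*12) = 21561/32543 - 1*(-153) = 21561/32543 + 153 = 5000640/32543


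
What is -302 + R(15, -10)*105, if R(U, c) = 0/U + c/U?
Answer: -372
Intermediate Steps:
R(U, c) = c/U (R(U, c) = 0 + c/U = c/U)
-302 + R(15, -10)*105 = -302 - 10/15*105 = -302 - 10*1/15*105 = -302 - 2/3*105 = -302 - 70 = -372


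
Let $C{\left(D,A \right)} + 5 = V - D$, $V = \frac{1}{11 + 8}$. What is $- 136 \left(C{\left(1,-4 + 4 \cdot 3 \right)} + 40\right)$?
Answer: $- \frac{87992}{19} \approx -4631.2$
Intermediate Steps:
$V = \frac{1}{19} \approx 0.052632$
$C{\left(D,A \right)} = - \frac{94}{19} - D$ ($C{\left(D,A \right)} = -5 - \left(- \frac{1}{19} + D\right) = - \frac{94}{19} - D$)
$- 136 \left(C{\left(1,-4 + 4 \cdot 3 \right)} + 40\right) = - 136 \left(\left(- \frac{94}{19} - 1\right) + 40\right) = - 136 \left(- \frac{113}{19} + 40\right) = \left(-136\right) \frac{647}{19} = - \frac{87992}{19}$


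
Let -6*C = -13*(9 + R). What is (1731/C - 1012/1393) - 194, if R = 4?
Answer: -31374228/235417 ≈ -133.27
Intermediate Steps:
C = 169/6 (C = -(-13)*(9 + 4)/6 = -(-13)*13/6 = -1/6*(-169) = 169/6 ≈ 28.167)
(1731/C - 1012/1393) - 194 = (1731/(169/6) - 1012/1393) - 194 = (1731*(6/169) - 1012*1/1393) - 194 = (10386/169 - 1012/1393) - 194 = 14296670/235417 - 194 = -31374228/235417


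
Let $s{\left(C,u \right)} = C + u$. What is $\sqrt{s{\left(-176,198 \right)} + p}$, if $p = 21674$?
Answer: $8 \sqrt{339} \approx 147.3$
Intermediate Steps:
$\sqrt{s{\left(-176,198 \right)} + p} = \sqrt{\left(-176 + 198\right) + 21674} = \sqrt{22 + 21674} = \sqrt{21696} = 8 \sqrt{339}$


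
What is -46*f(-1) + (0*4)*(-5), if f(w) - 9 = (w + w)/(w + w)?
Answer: -460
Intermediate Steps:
f(w) = 10 (f(w) = 9 + (w + w)/(w + w) = 9 + (2*w)/((2*w)) = 9 + (2*w)*(1/(2*w)) = 9 + 1 = 10)
-46*f(-1) + (0*4)*(-5) = -46*10 + (0*4)*(-5) = -460 + 0*(-5) = -460 + 0 = -460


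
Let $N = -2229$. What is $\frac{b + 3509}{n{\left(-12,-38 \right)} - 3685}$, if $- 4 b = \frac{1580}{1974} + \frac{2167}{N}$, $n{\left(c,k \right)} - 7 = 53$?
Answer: $- \frac{3431100083}{3544481500} \approx -0.96801$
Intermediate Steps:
$n{\left(c,k \right)} = 60$ ($n{\left(c,k \right)} = 7 + 53 = 60$)
$b = \frac{41991}{977788}$ ($b = - \frac{\frac{1580}{1974} + \frac{2167}{-2229}}{4} = - \frac{1580 \cdot \frac{1}{1974} + 2167 \left(- \frac{1}{2229}\right)}{4} = - \frac{\frac{790}{987} - \frac{2167}{2229}}{4} = \left(- \frac{1}{4}\right) \left(- \frac{41991}{244447}\right) = \frac{41991}{977788} \approx 0.042945$)
$\frac{b + 3509}{n{\left(-12,-38 \right)} - 3685} = \frac{\frac{41991}{977788} + 3509}{60 - 3685} = \frac{3431100083}{977788 \left(-3625\right)} = \frac{3431100083}{977788} \left(- \frac{1}{3625}\right) = - \frac{3431100083}{3544481500}$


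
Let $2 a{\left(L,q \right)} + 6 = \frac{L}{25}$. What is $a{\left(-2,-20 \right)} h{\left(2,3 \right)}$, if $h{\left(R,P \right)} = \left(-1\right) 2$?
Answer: $\frac{152}{25} \approx 6.08$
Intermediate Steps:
$h{\left(R,P \right)} = -2$
$a{\left(L,q \right)} = -3 + \frac{L}{50}$ ($a{\left(L,q \right)} = -3 + \frac{L \frac{1}{25}}{2} = -3 + \frac{\frac{1}{25} L}{2} = -3 + \frac{L}{50}$)
$a{\left(-2,-20 \right)} h{\left(2,3 \right)} = \left(-3 + \frac{1}{50} \left(-2\right)\right) \left(-2\right) = \left(-3 - \frac{1}{25}\right) \left(-2\right) = \left(- \frac{76}{25}\right) \left(-2\right) = \frac{152}{25}$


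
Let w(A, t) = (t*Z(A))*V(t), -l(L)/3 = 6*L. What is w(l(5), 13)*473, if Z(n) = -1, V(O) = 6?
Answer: -36894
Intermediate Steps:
l(L) = -18*L
w(A, t) = -6*t (w(A, t) = (t*(-1))*6 = -t*6 = -6*t)
w(l(5), 13)*473 = -6*13*473 = -78*473 = -36894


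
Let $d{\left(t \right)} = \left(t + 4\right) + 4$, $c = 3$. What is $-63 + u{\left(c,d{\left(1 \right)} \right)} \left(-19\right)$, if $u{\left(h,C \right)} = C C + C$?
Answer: $-1773$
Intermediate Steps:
$d{\left(t \right)} = 8 + t$ ($d{\left(t \right)} = \left(4 + t\right) + 4 = 8 + t$)
$u{\left(h,C \right)} = C + C^{2}$ ($u{\left(h,C \right)} = C^{2} + C = C + C^{2}$)
$-63 + u{\left(c,d{\left(1 \right)} \right)} \left(-19\right) = -63 + \left(8 + 1\right) \left(1 + \left(8 + 1\right)\right) \left(-19\right) = -63 + 9 \left(1 + 9\right) \left(-19\right) = -63 + 9 \cdot 10 \left(-19\right) = -63 + 90 \left(-19\right) = -63 - 1710 = -1773$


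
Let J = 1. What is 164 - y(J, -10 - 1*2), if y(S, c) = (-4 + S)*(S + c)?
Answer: 131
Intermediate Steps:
164 - y(J, -10 - 1*2) = 164 - (1² - 4*1 - 4*(-10 - 1*2) + 1*(-10 - 1*2)) = 164 - (1 - 4 - 4*(-10 - 2) + 1*(-10 - 2)) = 164 - (1 - 4 - 4*(-12) + 1*(-12)) = 164 - (1 - 4 + 48 - 12) = 164 - 1*33 = 164 - 33 = 131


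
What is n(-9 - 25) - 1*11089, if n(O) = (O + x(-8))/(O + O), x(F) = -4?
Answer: -377007/34 ≈ -11088.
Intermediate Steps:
n(O) = (-4 + O)/(2*O) (n(O) = (O - 4)/(O + O) = (-4 + O)/((2*O)) = (-4 + O)*(1/(2*O)) = (-4 + O)/(2*O))
n(-9 - 25) - 1*11089 = (-4 + (-9 - 25))/(2*(-9 - 25)) - 1*11089 = (½)*(-4 - 34)/(-34) - 11089 = (½)*(-1/34)*(-38) - 11089 = 19/34 - 11089 = -377007/34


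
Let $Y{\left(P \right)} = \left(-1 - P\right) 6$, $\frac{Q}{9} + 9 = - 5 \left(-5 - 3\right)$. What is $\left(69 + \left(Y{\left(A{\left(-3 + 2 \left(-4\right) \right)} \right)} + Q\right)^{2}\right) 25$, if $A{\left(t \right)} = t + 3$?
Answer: $2577750$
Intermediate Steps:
$A{\left(t \right)} = 3 + t$
$Q = 279$ ($Q = -81 + 9 \left(- 5 \left(-5 - 3\right)\right) = -81 + 9 \left(\left(-5\right) \left(-8\right)\right) = -81 + 9 \cdot 40 = -81 + 360 = 279$)
$Y{\left(P \right)} = -6 - 6 P$
$\left(69 + \left(Y{\left(A{\left(-3 + 2 \left(-4\right) \right)} \right)} + Q\right)^{2}\right) 25 = \left(69 + \left(\left(-6 - 6 \left(3 + \left(-3 + 2 \left(-4\right)\right)\right)\right) + 279\right)^{2}\right) 25 = \left(69 + \left(\left(-6 - 6 \left(3 - 11\right)\right) + 279\right)^{2}\right) 25 = \left(69 + \left(\left(-6 - -48\right) + 279\right)^{2}\right) 25 = \left(69 + \left(\left(-6 + 48\right) + 279\right)^{2}\right) 25 = \left(69 + \left(42 + 279\right)^{2}\right) 25 = \left(69 + 321^{2}\right) 25 = \left(69 + 103041\right) 25 = 103110 \cdot 25 = 2577750$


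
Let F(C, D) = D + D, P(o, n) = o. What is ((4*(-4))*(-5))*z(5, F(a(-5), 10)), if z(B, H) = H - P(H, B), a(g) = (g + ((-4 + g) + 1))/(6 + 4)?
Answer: 0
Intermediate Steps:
a(g) = -3/10 + g/5 (a(g) = (g + (-3 + g))/10 = (-3 + 2*g)*(1/10) = -3/10 + g/5)
F(C, D) = 2*D
z(B, H) = 0 (z(B, H) = H - H = 0)
((4*(-4))*(-5))*z(5, F(a(-5), 10)) = ((4*(-4))*(-5))*0 = -16*(-5)*0 = 80*0 = 0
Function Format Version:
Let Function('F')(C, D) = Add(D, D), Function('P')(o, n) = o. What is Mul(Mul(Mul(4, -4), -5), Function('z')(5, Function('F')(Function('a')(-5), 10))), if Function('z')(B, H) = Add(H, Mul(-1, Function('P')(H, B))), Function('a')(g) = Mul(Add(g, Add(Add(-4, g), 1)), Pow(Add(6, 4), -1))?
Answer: 0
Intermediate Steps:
Function('a')(g) = Add(Rational(-3, 10), Mul(Rational(1, 5), g)) (Function('a')(g) = Mul(Add(g, Add(-3, g)), Pow(10, -1)) = Mul(Add(-3, Mul(2, g)), Rational(1, 10)) = Add(Rational(-3, 10), Mul(Rational(1, 5), g)))
Function('F')(C, D) = Mul(2, D)
Function('z')(B, H) = 0 (Function('z')(B, H) = Add(H, Mul(-1, H)) = 0)
Mul(Mul(Mul(4, -4), -5), Function('z')(5, Function('F')(Function('a')(-5), 10))) = Mul(Mul(Mul(4, -4), -5), 0) = Mul(Mul(-16, -5), 0) = Mul(80, 0) = 0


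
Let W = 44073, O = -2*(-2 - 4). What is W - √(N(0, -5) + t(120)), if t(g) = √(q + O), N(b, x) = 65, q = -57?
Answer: 44073 - √(65 + 3*I*√5) ≈ 44065.0 - 0.41547*I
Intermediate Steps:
O = 12 (O = -2*(-6) = 12)
t(g) = 3*I*√5 (t(g) = √(-57 + 12) = √(-45) = 3*I*√5)
W - √(N(0, -5) + t(120)) = 44073 - √(65 + 3*I*√5)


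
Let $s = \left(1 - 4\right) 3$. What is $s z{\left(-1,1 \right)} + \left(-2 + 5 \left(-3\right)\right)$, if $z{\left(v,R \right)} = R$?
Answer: $-26$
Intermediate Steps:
$s = -9$ ($s = \left(-3\right) 3 = -9$)
$s z{\left(-1,1 \right)} + \left(-2 + 5 \left(-3\right)\right) = \left(-9\right) 1 + \left(-2 + 5 \left(-3\right)\right) = -9 - 17 = -26$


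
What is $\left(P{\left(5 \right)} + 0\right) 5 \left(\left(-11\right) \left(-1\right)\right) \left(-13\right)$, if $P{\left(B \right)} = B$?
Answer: $-3575$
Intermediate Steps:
$\left(P{\left(5 \right)} + 0\right) 5 \left(\left(-11\right) \left(-1\right)\right) \left(-13\right) = \left(5 + 0\right) 5 \left(\left(-11\right) \left(-1\right)\right) \left(-13\right) = 5 \cdot 5 \cdot 11 \left(-13\right) = 25 \cdot 11 \left(-13\right) = 275 \left(-13\right) = -3575$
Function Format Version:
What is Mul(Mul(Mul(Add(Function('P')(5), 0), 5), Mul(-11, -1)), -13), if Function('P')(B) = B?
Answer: -3575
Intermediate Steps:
Mul(Mul(Mul(Add(Function('P')(5), 0), 5), Mul(-11, -1)), -13) = Mul(Mul(Mul(Add(5, 0), 5), Mul(-11, -1)), -13) = Mul(Mul(Mul(5, 5), 11), -13) = Mul(Mul(25, 11), -13) = Mul(275, -13) = -3575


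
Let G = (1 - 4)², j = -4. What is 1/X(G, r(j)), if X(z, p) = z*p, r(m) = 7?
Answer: 1/63 ≈ 0.015873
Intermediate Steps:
G = 9 (G = (-3)² = 9)
X(z, p) = p*z
1/X(G, r(j)) = 1/(7*9) = 1/63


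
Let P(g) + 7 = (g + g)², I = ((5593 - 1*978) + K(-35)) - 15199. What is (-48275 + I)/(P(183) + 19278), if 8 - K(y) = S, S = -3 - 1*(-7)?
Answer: -58855/153227 ≈ -0.38410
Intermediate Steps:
S = 4 (S = -3 + 7 = 4)
K(y) = 4 (K(y) = 8 - 1*4 = 8 - 4 = 4)
I = -10580 (I = ((5593 - 1*978) + 4) - 15199 = ((5593 - 978) + 4) - 15199 = (4615 + 4) - 15199 = 4619 - 15199 = -10580)
P(g) = -7 + 4*g² (P(g) = -7 + (g + g)² = -7 + (2*g)² = -7 + 4*g²)
(-48275 + I)/(P(183) + 19278) = (-48275 - 10580)/((-7 + 4*183²) + 19278) = -58855/((-7 + 4*33489) + 19278) = -58855/((-7 + 133956) + 19278) = -58855/(133949 + 19278) = -58855/153227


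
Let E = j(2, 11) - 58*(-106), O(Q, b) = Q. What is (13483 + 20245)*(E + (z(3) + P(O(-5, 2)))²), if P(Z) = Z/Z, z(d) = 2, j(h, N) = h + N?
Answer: 208101760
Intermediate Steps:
j(h, N) = N + h
E = 6161 (E = (11 + 2) - 58*(-106) = 13 + 6148 = 6161)
P(Z) = 1
(13483 + 20245)*(E + (z(3) + P(O(-5, 2)))²) = (13483 + 20245)*(6161 + (2 + 1)²) = 33728*(6161 + 3²) = 33728*(6161 + 9) = 33728*6170 = 208101760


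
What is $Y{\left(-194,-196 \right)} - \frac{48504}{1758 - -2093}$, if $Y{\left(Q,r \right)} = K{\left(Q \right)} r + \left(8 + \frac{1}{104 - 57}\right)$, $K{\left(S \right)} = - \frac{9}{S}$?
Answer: $- \frac{239941871}{17556709} \approx -13.667$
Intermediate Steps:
$Y{\left(Q,r \right)} = \frac{377}{47} - \frac{9 r}{Q}$ ($Y{\left(Q,r \right)} = - \frac{9}{Q} r + \left(8 + \frac{1}{104 - 57}\right) = - \frac{9 r}{Q} + \left(8 + \frac{1}{47}\right) = - \frac{9 r}{Q} + \frac{377}{47} = \frac{377}{47} - \frac{9 r}{Q}$)
$Y{\left(-194,-196 \right)} - \frac{48504}{1758 - -2093} = \left(\frac{377}{47} - - \frac{1764}{-194}\right) - \frac{48504}{1758 - -2093} = \left(\frac{377}{47} - \left(-1764\right) \left(- \frac{1}{194}\right)\right) - \frac{48504}{1758 + 2093} = \left(\frac{377}{47} - \frac{882}{97}\right) - \frac{48504}{3851} = - \frac{4885}{4559} - 48504 \cdot \frac{1}{3851} = - \frac{4885}{4559} - \frac{48504}{3851} = - \frac{239941871}{17556709}$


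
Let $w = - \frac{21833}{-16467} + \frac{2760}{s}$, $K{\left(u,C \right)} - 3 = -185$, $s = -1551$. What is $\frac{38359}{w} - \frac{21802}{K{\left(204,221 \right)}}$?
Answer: $- \frac{2697772560692}{31949099} \approx -84440.0$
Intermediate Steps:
$K{\left(u,C \right)} = -182$ ($K{\left(u,C \right)} = 3 - 185 = -182$)
$w = - \frac{351089}{773949}$ ($w = - \frac{21833}{-16467} + \frac{2760}{-1551} = \left(-21833\right) \left(- \frac{1}{16467}\right) + 2760 \left(- \frac{1}{1551}\right) = \frac{21833}{16467} - \frac{920}{517} = - \frac{351089}{773949} \approx -0.45363$)
$\frac{38359}{w} - \frac{21802}{K{\left(204,221 \right)}} = \frac{38359}{- \frac{351089}{773949}} - \frac{21802}{-182} = 38359 \left(- \frac{773949}{351089}\right) - - \frac{10901}{91} = - \frac{29687909691}{351089} + \frac{10901}{91} = - \frac{2697772560692}{31949099}$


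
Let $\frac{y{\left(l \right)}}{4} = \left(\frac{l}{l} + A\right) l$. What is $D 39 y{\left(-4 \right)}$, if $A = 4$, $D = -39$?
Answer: $121680$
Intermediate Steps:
$y{\left(l \right)} = 20 l$ ($y{\left(l \right)} = 4 \left(\frac{l}{l} + 4\right) l = 4 \left(1 + 4\right) l = 4 \cdot 5 l = 20 l$)
$D 39 y{\left(-4 \right)} = \left(-39\right) 39 \cdot 20 \left(-4\right) = \left(-1521\right) \left(-80\right) = 121680$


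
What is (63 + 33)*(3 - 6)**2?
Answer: 864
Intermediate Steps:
(63 + 33)*(3 - 6)**2 = 96*(-3)**2 = 96*9 = 864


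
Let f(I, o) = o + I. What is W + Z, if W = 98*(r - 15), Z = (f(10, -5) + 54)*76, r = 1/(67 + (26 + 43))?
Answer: 205001/68 ≈ 3014.7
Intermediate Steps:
f(I, o) = I + o
r = 1/136 (r = 1/(67 + 69) = 1/136 ≈ 0.0073529)
Z = 4484 (Z = ((10 - 5) + 54)*76 = (5 + 54)*76 = 59*76 = 4484)
W = -99911/68 (W = 98*(1/136 - 15) = 98*(-2039/136) = -99911/68 ≈ -1469.3)
W + Z = -99911/68 + 4484 = 205001/68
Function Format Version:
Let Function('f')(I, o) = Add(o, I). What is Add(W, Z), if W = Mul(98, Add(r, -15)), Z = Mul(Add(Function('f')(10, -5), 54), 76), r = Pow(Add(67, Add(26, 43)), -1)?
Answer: Rational(205001, 68) ≈ 3014.7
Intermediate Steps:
Function('f')(I, o) = Add(I, o)
r = Rational(1, 136) (r = Pow(Add(67, 69), -1) = Pow(136, -1) = Rational(1, 136) ≈ 0.0073529)
Z = 4484 (Z = Mul(Add(Add(10, -5), 54), 76) = Mul(Add(5, 54), 76) = Mul(59, 76) = 4484)
W = Rational(-99911, 68) (W = Mul(98, Add(Rational(1, 136), -15)) = Mul(98, Rational(-2039, 136)) = Rational(-99911, 68) ≈ -1469.3)
Add(W, Z) = Add(Rational(-99911, 68), 4484) = Rational(205001, 68)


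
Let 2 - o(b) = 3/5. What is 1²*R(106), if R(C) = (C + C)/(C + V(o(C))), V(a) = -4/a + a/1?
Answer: 7420/3659 ≈ 2.0279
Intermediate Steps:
o(b) = 7/5 (o(b) = 2 - 3/5 = 2 - 1*⅗ = 2 - ⅗ = 7/5)
V(a) = a - 4/a (V(a) = -4/a + a*1 = -4/a + a = a - 4/a)
R(C) = 2*C/(-51/35 + C) (R(C) = (C + C)/(C + (7/5 - 4/7/5)) = (2*C)/(C + (7/5 - 4*5/7)) = (2*C)/(C + (7/5 - 20/7)) = (2*C)/(C - 51/35) = (2*C)/(-51/35 + C) = 2*C/(-51/35 + C))
1²*R(106) = 1²*(70*106/(-51 + 35*106)) = 1*(70*106/(-51 + 3710)) = 1*(70*106/3659) = 1*(70*106*(1/3659)) = 1*(7420/3659) = 7420/3659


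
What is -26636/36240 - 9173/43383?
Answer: -41332753/43672220 ≈ -0.94643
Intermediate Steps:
-26636/36240 - 9173/43383 = -26636*1/36240 - 9173*1/43383 = -6659/9060 - 9173/43383 = -41332753/43672220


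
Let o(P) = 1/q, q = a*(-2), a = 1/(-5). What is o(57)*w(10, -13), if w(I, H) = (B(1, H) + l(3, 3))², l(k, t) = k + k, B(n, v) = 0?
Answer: 90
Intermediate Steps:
a = -⅕ ≈ -0.20000
l(k, t) = 2*k
w(I, H) = 36 (w(I, H) = (0 + 2*3)² = (0 + 6)² = 6² = 36)
q = ⅖ (q = -⅕*(-2) = ⅖ ≈ 0.40000)
o(P) = 5/2 (o(P) = 1/(⅖) = 5/2)
o(57)*w(10, -13) = (5/2)*36 = 90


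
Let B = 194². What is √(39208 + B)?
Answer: 2*√19211 ≈ 277.21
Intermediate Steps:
B = 37636
√(39208 + B) = √(39208 + 37636) = √76844 = 2*√19211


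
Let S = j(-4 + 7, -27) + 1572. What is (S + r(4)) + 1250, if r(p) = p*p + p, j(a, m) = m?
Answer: 2815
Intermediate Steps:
r(p) = p + p² (r(p) = p² + p = p + p²)
S = 1545 (S = -27 + 1572 = 1545)
(S + r(4)) + 1250 = (1545 + 4*(1 + 4)) + 1250 = (1545 + 4*5) + 1250 = (1545 + 20) + 1250 = 1565 + 1250 = 2815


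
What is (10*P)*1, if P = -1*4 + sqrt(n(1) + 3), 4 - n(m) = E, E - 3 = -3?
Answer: -40 + 10*sqrt(7) ≈ -13.542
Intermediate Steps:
E = 0 (E = 3 - 3 = 0)
n(m) = 4 (n(m) = 4 - 1*0 = 4 + 0 = 4)
P = -4 + sqrt(7) (P = -1*4 + sqrt(4 + 3) = -4 + sqrt(7) ≈ -1.3542)
(10*P)*1 = (10*(-4 + sqrt(7)))*1 = (-40 + 10*sqrt(7))*1 = -40 + 10*sqrt(7)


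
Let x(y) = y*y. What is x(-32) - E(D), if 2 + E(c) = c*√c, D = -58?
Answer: 1026 + 58*I*√58 ≈ 1026.0 + 441.71*I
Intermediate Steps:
E(c) = -2 + c^(3/2) (E(c) = -2 + c*√c = -2 + c^(3/2))
x(y) = y²
x(-32) - E(D) = (-32)² - (-2 + (-58)^(3/2)) = 1024 - (-2 - 58*I*√58) = 1024 + (2 + 58*I*√58) = 1026 + 58*I*√58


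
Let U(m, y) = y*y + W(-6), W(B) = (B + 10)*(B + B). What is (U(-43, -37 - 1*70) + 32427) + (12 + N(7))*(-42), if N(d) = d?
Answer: 43030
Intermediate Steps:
W(B) = 2*B*(10 + B) (W(B) = (10 + B)*(2*B) = 2*B*(10 + B))
U(m, y) = -48 + y² (U(m, y) = y*y + 2*(-6)*(10 - 6) = y² + 2*(-6)*4 = y² - 48 = -48 + y²)
(U(-43, -37 - 1*70) + 32427) + (12 + N(7))*(-42) = ((-48 + (-37 - 1*70)²) + 32427) + (12 + 7)*(-42) = ((-48 + (-37 - 70)²) + 32427) + 19*(-42) = ((-48 + (-107)²) + 32427) - 798 = ((-48 + 11449) + 32427) - 798 = (11401 + 32427) - 798 = 43828 - 798 = 43030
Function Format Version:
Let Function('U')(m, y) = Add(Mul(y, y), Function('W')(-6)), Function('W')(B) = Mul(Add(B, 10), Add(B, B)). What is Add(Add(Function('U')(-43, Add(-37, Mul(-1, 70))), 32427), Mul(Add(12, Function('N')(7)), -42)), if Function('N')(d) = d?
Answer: 43030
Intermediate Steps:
Function('W')(B) = Mul(2, B, Add(10, B)) (Function('W')(B) = Mul(Add(10, B), Mul(2, B)) = Mul(2, B, Add(10, B)))
Function('U')(m, y) = Add(-48, Pow(y, 2)) (Function('U')(m, y) = Add(Mul(y, y), Mul(2, -6, Add(10, -6))) = Add(Pow(y, 2), Mul(2, -6, 4)) = Add(Pow(y, 2), -48) = Add(-48, Pow(y, 2)))
Add(Add(Function('U')(-43, Add(-37, Mul(-1, 70))), 32427), Mul(Add(12, Function('N')(7)), -42)) = Add(Add(Add(-48, Pow(Add(-37, Mul(-1, 70)), 2)), 32427), Mul(Add(12, 7), -42)) = Add(Add(Add(-48, Pow(Add(-37, -70), 2)), 32427), Mul(19, -42)) = Add(Add(Add(-48, Pow(-107, 2)), 32427), -798) = Add(Add(Add(-48, 11449), 32427), -798) = Add(Add(11401, 32427), -798) = Add(43828, -798) = 43030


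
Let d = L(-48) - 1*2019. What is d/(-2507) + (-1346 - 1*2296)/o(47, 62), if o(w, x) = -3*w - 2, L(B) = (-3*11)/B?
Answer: 150705803/5736016 ≈ 26.274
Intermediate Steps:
L(B) = -33/B
o(w, x) = -2 - 3*w
d = -32293/16 (d = -33/(-48) - 1*2019 = -33*(-1/48) - 2019 = 11/16 - 2019 = -32293/16 ≈ -2018.3)
d/(-2507) + (-1346 - 1*2296)/o(47, 62) = -32293/16/(-2507) + (-1346 - 1*2296)/(-2 - 3*47) = -32293/16*(-1/2507) + (-1346 - 2296)/(-2 - 141) = 32293/40112 - 3642/(-143) = 32293/40112 - 3642*(-1/143) = 32293/40112 + 3642/143 = 150705803/5736016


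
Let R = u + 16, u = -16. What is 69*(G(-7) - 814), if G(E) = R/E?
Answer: -56166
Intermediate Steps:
R = 0 (R = -16 + 16 = 0)
G(E) = 0 (G(E) = 0/E = 0)
69*(G(-7) - 814) = 69*(0 - 814) = 69*(-814) = -56166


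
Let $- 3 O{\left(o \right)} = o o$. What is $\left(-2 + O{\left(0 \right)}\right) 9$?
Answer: $-18$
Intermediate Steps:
$O{\left(o \right)} = - \frac{o^{2}}{3}$ ($O{\left(o \right)} = - \frac{o o}{3} = - \frac{o^{2}}{3}$)
$\left(-2 + O{\left(0 \right)}\right) 9 = \left(-2 - \frac{0^{2}}{3}\right) 9 = \left(-2 - 0\right) 9 = \left(-2 + 0\right) 9 = \left(-2\right) 9 = -18$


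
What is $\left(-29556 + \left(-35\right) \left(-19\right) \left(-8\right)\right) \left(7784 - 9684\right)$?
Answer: $66264400$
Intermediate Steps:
$\left(-29556 + \left(-35\right) \left(-19\right) \left(-8\right)\right) \left(7784 - 9684\right) = \left(-29556 + 665 \left(-8\right)\right) \left(-1900\right) = \left(-29556 - 5320\right) \left(-1900\right) = \left(-34876\right) \left(-1900\right) = 66264400$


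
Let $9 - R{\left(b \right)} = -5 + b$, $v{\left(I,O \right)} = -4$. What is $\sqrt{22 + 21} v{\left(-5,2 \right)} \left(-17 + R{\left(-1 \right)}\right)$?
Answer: $8 \sqrt{43} \approx 52.46$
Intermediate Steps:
$R{\left(b \right)} = 14 - b$ ($R{\left(b \right)} = 9 - \left(-5 + b\right) = 14 - b$)
$\sqrt{22 + 21} v{\left(-5,2 \right)} \left(-17 + R{\left(-1 \right)}\right) = \sqrt{22 + 21} \left(-4\right) \left(-17 + \left(14 - -1\right)\right) = \sqrt{43} \left(-4\right) \left(-17 + \left(14 + 1\right)\right) = - 4 \sqrt{43} \left(-17 + 15\right) = - 4 \sqrt{43} \left(-2\right) = 8 \sqrt{43}$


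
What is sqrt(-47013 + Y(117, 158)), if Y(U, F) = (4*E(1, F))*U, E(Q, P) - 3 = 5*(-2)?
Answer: I*sqrt(50289) ≈ 224.25*I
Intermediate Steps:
E(Q, P) = -7 (E(Q, P) = 3 + 5*(-2) = 3 - 10 = -7)
Y(U, F) = -28*U (Y(U, F) = (4*(-7))*U = -28*U)
sqrt(-47013 + Y(117, 158)) = sqrt(-47013 - 28*117) = sqrt(-47013 - 3276) = sqrt(-50289) = I*sqrt(50289)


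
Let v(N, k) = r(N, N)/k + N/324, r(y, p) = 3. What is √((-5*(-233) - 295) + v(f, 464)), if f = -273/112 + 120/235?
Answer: √930965756021/32712 ≈ 29.496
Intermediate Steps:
f = -1449/752 (f = -273*1/112 + 120*(1/235) = -39/16 + 24/47 = -1449/752 ≈ -1.9269)
v(N, k) = 3/k + N/324
√((-5*(-233) - 295) + v(f, 464)) = √((-5*(-233) - 295) + (3/464 + (1/324)*(-1449/752))) = √((1165 - 295) + (3*(1/464) - 161/27072)) = √(870 + (3/464 - 161/27072)) = √(870 + 407/785088) = √(683026967/785088) = √930965756021/32712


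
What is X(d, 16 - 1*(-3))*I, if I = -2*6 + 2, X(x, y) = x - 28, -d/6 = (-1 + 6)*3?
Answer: 1180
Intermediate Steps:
d = -90 (d = -6*(-1 + 6)*3 = -30*3 = -6*15 = -90)
X(x, y) = -28 + x
I = -10 (I = -12 + 2 = -10)
X(d, 16 - 1*(-3))*I = (-28 - 90)*(-10) = -118*(-10) = 1180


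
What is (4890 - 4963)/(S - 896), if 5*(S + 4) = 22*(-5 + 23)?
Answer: 365/4104 ≈ 0.088938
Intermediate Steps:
S = 376/5 (S = -4 + (22*(-5 + 23))/5 = -4 + (22*18)/5 = -4 + (1/5)*396 = -4 + 396/5 = 376/5 ≈ 75.200)
(4890 - 4963)/(S - 896) = (4890 - 4963)/(376/5 - 896) = -73/(-4104/5) = -73*(-5/4104) = 365/4104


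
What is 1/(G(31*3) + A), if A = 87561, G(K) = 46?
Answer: 1/87607 ≈ 1.1415e-5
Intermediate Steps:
1/(G(31*3) + A) = 1/(46 + 87561) = 1/87607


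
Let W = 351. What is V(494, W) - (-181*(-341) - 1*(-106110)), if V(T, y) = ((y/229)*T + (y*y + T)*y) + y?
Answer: 9904300879/229 ≈ 4.3250e+7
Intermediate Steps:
V(T, y) = y + y*(T + y**2) + T*y/229 (V(T, y) = ((y*(1/229))*T + (y**2 + T)*y) + y = ((y/229)*T + (T + y**2)*y) + y = (T*y/229 + y*(T + y**2)) + y = (y*(T + y**2) + T*y/229) + y = y + y*(T + y**2) + T*y/229)
V(494, W) - (-181*(-341) - 1*(-106110)) = 351*(1 + 351**2 + (230/229)*494) - (-181*(-341) - 1*(-106110)) = 351*(1 + 123201 + 113620/229) - (61721 + 106110) = 351*(28326878/229) - 1*167831 = 9942734178/229 - 167831 = 9904300879/229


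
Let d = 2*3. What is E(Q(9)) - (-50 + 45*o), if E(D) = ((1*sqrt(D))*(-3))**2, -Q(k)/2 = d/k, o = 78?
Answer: -3472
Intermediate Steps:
d = 6
Q(k) = -12/k
E(D) = 9*D (E(D) = (sqrt(D)*(-3))**2 = (-3*sqrt(D))**2 = 9*D)
E(Q(9)) - (-50 + 45*o) = 9*(-12/9) - (-50 + 45*78) = 9*(-12*1/9) - (-50 + 3510) = 9*(-4/3) - 1*3460 = -12 - 3460 = -3472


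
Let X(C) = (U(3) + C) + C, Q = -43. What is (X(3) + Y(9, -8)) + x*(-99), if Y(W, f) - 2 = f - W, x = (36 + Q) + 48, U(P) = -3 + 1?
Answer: -4070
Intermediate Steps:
U(P) = -2
X(C) = -2 + 2*C (X(C) = (-2 + C) + C = -2 + 2*C)
x = 41 (x = (36 - 43) + 48 = -7 + 48 = 41)
Y(W, f) = 2 + f - W (Y(W, f) = 2 + (f - W) = 2 + f - W)
(X(3) + Y(9, -8)) + x*(-99) = ((-2 + 2*3) + (2 - 8 - 1*9)) + 41*(-99) = ((-2 + 6) + (2 - 8 - 9)) - 4059 = (4 - 15) - 4059 = -11 - 4059 = -4070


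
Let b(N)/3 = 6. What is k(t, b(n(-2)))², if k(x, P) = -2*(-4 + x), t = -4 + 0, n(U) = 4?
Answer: 256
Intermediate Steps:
b(N) = 18 (b(N) = 3*6 = 18)
t = -4
k(x, P) = 8 - 2*x
k(t, b(n(-2)))² = (8 - 2*(-4))² = (8 + 8)² = 16² = 256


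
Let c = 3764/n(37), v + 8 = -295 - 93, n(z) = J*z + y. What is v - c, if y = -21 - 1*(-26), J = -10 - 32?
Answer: -609640/1549 ≈ -393.57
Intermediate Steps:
J = -42
y = 5 (y = -21 + 26 = 5)
n(z) = 5 - 42*z (n(z) = -42*z + 5 = 5 - 42*z)
v = -396 (v = -8 + (-295 - 93) = -8 - 388 = -396)
c = -3764/1549 (c = 3764/(5 - 42*37) = 3764/(5 - 1554) = 3764/(-1549) = 3764*(-1/1549) = -3764/1549 ≈ -2.4300)
v - c = -396 - 1*(-3764/1549) = -396 + 3764/1549 = -609640/1549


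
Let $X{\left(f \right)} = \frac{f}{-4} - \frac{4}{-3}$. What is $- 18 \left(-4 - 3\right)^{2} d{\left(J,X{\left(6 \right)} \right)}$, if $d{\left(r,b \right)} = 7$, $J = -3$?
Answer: $-6174$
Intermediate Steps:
$X{\left(f \right)} = \frac{4}{3} - \frac{f}{4}$ ($X{\left(f \right)} = f \left(- \frac{1}{4}\right) - - \frac{4}{3} = - \frac{f}{4} + \frac{4}{3} = \frac{4}{3} - \frac{f}{4}$)
$- 18 \left(-4 - 3\right)^{2} d{\left(J,X{\left(6 \right)} \right)} = - 18 \left(-4 - 3\right)^{2} \cdot 7 = - 18 \left(-7\right)^{2} \cdot 7 = \left(-18\right) 49 \cdot 7 = \left(-882\right) 7 = -6174$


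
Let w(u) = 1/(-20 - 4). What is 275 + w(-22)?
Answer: 6599/24 ≈ 274.96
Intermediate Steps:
w(u) = -1/24 (w(u) = 1/(-24) = -1/24)
275 + w(-22) = 275 - 1/24 = 6599/24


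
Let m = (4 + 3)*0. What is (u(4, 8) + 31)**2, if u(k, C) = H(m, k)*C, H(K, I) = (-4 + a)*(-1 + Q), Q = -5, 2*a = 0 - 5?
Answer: 117649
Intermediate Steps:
a = -5/2 (a = (0 - 5)/2 = (1/2)*(-5) = -5/2 ≈ -2.5000)
m = 0 (m = 7*0 = 0)
H(K, I) = 39 (H(K, I) = (-4 - 5/2)*(-1 - 5) = -13/2*(-6) = 39)
u(k, C) = 39*C
(u(4, 8) + 31)**2 = (39*8 + 31)**2 = (312 + 31)**2 = 343**2 = 117649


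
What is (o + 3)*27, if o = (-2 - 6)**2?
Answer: 1809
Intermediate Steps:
o = 64 (o = (-8)**2 = 64)
(o + 3)*27 = (64 + 3)*27 = 67*27 = 1809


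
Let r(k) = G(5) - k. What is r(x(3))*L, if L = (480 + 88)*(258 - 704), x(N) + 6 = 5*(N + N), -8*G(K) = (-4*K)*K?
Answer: 2913272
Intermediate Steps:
G(K) = K²/2 (G(K) = -(-4*K)*K/8 = -(-1)*K²/2 = K²/2)
x(N) = -6 + 10*N (x(N) = -6 + 5*(N + N) = -6 + 5*(2*N) = -6 + 10*N)
r(k) = 25/2 - k (r(k) = (½)*5² - k = (½)*25 - k = 25/2 - k)
L = -253328 (L = 568*(-446) = -253328)
r(x(3))*L = (25/2 - (-6 + 10*3))*(-253328) = (25/2 - (-6 + 30))*(-253328) = (25/2 - 1*24)*(-253328) = (25/2 - 24)*(-253328) = -23/2*(-253328) = 2913272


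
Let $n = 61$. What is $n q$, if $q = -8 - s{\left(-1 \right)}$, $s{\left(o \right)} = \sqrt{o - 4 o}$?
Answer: $-488 - 61 \sqrt{3} \approx -593.66$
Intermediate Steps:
$s{\left(o \right)} = \sqrt{3} \sqrt{- o}$ ($s{\left(o \right)} = \sqrt{- 3 o} = \sqrt{3} \sqrt{- o}$)
$q = -8 - \sqrt{3}$ ($q = -8 - \sqrt{3} \sqrt{\left(-1\right) \left(-1\right)} = -8 - \sqrt{3} \sqrt{1} = -8 - \sqrt{3} \cdot 1 = -8 - \sqrt{3} \approx -9.7321$)
$n q = 61 \left(-8 - \sqrt{3}\right) = -488 - 61 \sqrt{3}$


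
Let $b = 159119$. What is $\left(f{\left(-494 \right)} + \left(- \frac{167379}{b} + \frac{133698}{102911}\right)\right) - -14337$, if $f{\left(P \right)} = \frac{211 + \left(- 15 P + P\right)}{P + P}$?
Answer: $\frac{231839800826078545}{16178594264092} \approx 14330.0$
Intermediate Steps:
$f{\left(P \right)} = \frac{211 - 14 P}{2 P}$
$\left(f{\left(-494 \right)} + \left(- \frac{167379}{b} + \frac{133698}{102911}\right)\right) - -14337 = \left(\left(-7 + \frac{211}{2 \left(-494\right)}\right) + \left(- \frac{167379}{159119} + \frac{133698}{102911}\right)\right) - -14337 = \left(\left(-7 + \frac{211}{2} \left(- \frac{1}{494}\right)\right) + \left(\left(-167379\right) \frac{1}{159119} + 133698 \cdot \frac{1}{102911}\right)\right) + \left(-113108 + 127445\right) = \left(\left(-7 - \frac{211}{988}\right) + \left(- \frac{167379}{159119} + \frac{133698}{102911}\right)\right) + 14337 = \left(- \frac{7127}{988} + \frac{4048751793}{16375095409}\right) + 14337 = - \frac{112705138208459}{16178594264092} + 14337 = \frac{231839800826078545}{16178594264092}$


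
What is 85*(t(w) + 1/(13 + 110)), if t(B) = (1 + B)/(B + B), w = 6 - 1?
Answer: 6358/123 ≈ 51.691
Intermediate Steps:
w = 5
t(B) = (1 + B)/(2*B) (t(B) = (1 + B)/((2*B)) = (1 + B)*(1/(2*B)) = (1 + B)/(2*B))
85*(t(w) + 1/(13 + 110)) = 85*((½)*(1 + 5)/5 + 1/(13 + 110)) = 85*((½)*(⅕)*6 + 1/123) = 85*(⅗ + 1/123) = 85*(374/615) = 6358/123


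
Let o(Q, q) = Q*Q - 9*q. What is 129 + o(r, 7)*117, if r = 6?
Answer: -3030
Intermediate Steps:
o(Q, q) = Q² - 9*q
129 + o(r, 7)*117 = 129 + (6² - 9*7)*117 = 129 + (36 - 63)*117 = 129 - 27*117 = 129 - 3159 = -3030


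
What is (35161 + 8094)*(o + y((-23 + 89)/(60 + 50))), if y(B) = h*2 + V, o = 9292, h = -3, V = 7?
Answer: 401968715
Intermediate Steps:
y(B) = 1 (y(B) = -3*2 + 7 = -6 + 7 = 1)
(35161 + 8094)*(o + y((-23 + 89)/(60 + 50))) = (35161 + 8094)*(9292 + 1) = 43255*9293 = 401968715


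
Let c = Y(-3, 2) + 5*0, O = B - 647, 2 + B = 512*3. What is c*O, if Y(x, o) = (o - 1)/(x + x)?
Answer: -887/6 ≈ -147.83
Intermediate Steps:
Y(x, o) = (-1 + o)/(2*x) (Y(x, o) = (-1 + o)/((2*x)) = (-1 + o)*(1/(2*x)) = (-1 + o)/(2*x))
B = 1534 (B = -2 + 512*3 = -2 + 1536 = 1534)
O = 887 (O = 1534 - 647 = 887)
c = -1/6 (c = (1/2)*(-1 + 2)/(-3) + 5*0 = (1/2)*(-1/3)*1 + 0 = -1/6 + 0 = -1/6 ≈ -0.16667)
c*O = -1/6*887 = -887/6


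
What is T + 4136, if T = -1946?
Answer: 2190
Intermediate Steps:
T + 4136 = -1946 + 4136 = 2190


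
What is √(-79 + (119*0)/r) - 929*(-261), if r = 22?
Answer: 242469 + I*√79 ≈ 2.4247e+5 + 8.8882*I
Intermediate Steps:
√(-79 + (119*0)/r) - 929*(-261) = √(-79 + (119*0)/22) - 929*(-261) = √(-79 + 0*(1/22)) + 242469 = √(-79 + 0) + 242469 = √(-79) + 242469 = I*√79 + 242469 = 242469 + I*√79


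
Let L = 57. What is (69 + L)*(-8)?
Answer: -1008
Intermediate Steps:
(69 + L)*(-8) = (69 + 57)*(-8) = 126*(-8) = -1008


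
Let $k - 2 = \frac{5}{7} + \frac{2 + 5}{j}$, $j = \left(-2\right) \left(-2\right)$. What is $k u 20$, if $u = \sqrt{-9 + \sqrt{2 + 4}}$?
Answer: $\frac{625 \sqrt{-9 + \sqrt{6}}}{7} \approx 228.52 i$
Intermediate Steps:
$j = 4$
$u = \sqrt{-9 + \sqrt{6}} \approx 2.5594 i$
$k = \frac{125}{28}$ ($k = 2 + \left(\frac{5}{7} + \frac{2 + 5}{4}\right) = 2 + \left(5 \cdot \frac{1}{7} + 7 \cdot \frac{1}{4}\right) = 2 + \left(\frac{5}{7} + \frac{7}{4}\right) = 2 + \frac{69}{28} = \frac{125}{28} \approx 4.4643$)
$k u 20 = \frac{125 \sqrt{-9 + \sqrt{6}}}{28} \cdot 20 = \frac{625 \sqrt{-9 + \sqrt{6}}}{7}$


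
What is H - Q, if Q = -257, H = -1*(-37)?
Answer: 294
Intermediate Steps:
H = 37
H - Q = 37 - 1*(-257) = 37 + 257 = 294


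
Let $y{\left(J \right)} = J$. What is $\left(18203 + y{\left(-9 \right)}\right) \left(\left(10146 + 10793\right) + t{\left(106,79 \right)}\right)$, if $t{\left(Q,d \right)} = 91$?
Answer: $382619820$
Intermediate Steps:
$\left(18203 + y{\left(-9 \right)}\right) \left(\left(10146 + 10793\right) + t{\left(106,79 \right)}\right) = \left(18203 - 9\right) \left(\left(10146 + 10793\right) + 91\right) = 18194 \left(20939 + 91\right) = 18194 \cdot 21030 = 382619820$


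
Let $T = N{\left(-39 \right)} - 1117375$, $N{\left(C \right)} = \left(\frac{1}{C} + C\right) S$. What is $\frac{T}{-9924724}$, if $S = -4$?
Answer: $\frac{43571537}{387064236} \approx 0.11257$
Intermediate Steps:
$N{\left(C \right)} = - 4 C - \frac{4}{C}$ ($N{\left(C \right)} = \left(\frac{1}{C} + C\right) \left(-4\right) = \left(C + \frac{1}{C}\right) \left(-4\right) = - 4 C - \frac{4}{C}$)
$T = - \frac{43571537}{39}$ ($T = \left(\left(-4\right) \left(-39\right) - \frac{4}{-39}\right) - 1117375 = \left(156 - - \frac{4}{39}\right) - 1117375 = \left(156 + \frac{4}{39}\right) - 1117375 = \frac{6088}{39} - 1117375 = - \frac{43571537}{39} \approx -1.1172 \cdot 10^{6}$)
$\frac{T}{-9924724} = - \frac{43571537}{39 \left(-9924724\right)} = \left(- \frac{43571537}{39}\right) \left(- \frac{1}{9924724}\right) = \frac{43571537}{387064236}$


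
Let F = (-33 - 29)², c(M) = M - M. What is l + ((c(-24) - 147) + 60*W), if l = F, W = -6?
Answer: 3337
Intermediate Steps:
c(M) = 0
F = 3844 (F = (-62)² = 3844)
l = 3844
l + ((c(-24) - 147) + 60*W) = 3844 + ((0 - 147) + 60*(-6)) = 3844 + (-147 - 360) = 3844 - 507 = 3337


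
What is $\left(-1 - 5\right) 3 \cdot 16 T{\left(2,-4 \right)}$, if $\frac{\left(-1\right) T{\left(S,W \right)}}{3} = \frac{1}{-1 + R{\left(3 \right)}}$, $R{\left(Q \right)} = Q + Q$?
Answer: $\frac{864}{5} \approx 172.8$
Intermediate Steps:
$R{\left(Q \right)} = 2 Q$
$T{\left(S,W \right)} = - \frac{3}{5}$ ($T{\left(S,W \right)} = - \frac{3}{-1 + 2 \cdot 3} = - \frac{3}{-1 + 6} = - \frac{3}{5}$)
$\left(-1 - 5\right) 3 \cdot 16 T{\left(2,-4 \right)} = \left(-1 - 5\right) 3 \cdot 16 \left(- \frac{3}{5}\right) = \left(-6\right) 3 \cdot 16 \left(- \frac{3}{5}\right) = \left(-18\right) 16 \left(- \frac{3}{5}\right) = \left(-288\right) \left(- \frac{3}{5}\right) = \frac{864}{5}$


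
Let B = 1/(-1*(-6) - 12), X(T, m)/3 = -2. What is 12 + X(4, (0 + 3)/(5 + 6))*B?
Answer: 13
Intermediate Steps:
X(T, m) = -6 (X(T, m) = 3*(-2) = -6)
B = -1/6 (B = 1/(6 - 12) = 1/(-6) = -1/6 ≈ -0.16667)
12 + X(4, (0 + 3)/(5 + 6))*B = 12 - 6*(-1/6) = 12 + 1 = 13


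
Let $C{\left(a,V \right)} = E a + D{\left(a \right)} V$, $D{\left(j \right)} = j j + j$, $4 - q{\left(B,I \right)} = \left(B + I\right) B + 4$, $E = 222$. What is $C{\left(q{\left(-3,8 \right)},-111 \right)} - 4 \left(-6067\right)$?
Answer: $958$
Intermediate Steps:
$q{\left(B,I \right)} = - B \left(B + I\right)$ ($q{\left(B,I \right)} = 4 - \left(\left(B + I\right) B + 4\right) = 4 - \left(B \left(B + I\right) + 4\right) = 4 - \left(4 + B \left(B + I\right)\right) = - B \left(B + I\right)$)
$D{\left(j \right)} = j + j^{2}$ ($D{\left(j \right)} = j^{2} + j = j + j^{2}$)
$C{\left(a,V \right)} = 222 a + V a \left(1 + a\right)$ ($C{\left(a,V \right)} = 222 a + a \left(1 + a\right) V = 222 a + V a \left(1 + a\right)$)
$C{\left(q{\left(-3,8 \right)},-111 \right)} - 4 \left(-6067\right) = \left(-1\right) \left(-3\right) \left(-3 + 8\right) \left(222 - 111 \left(1 - - 3 \left(-3 + 8\right)\right)\right) - 4 \left(-6067\right) = \left(-1\right) \left(-3\right) 5 \left(222 - 111 \left(1 - \left(-3\right) 5\right)\right) - -24268 = 15 \left(222 - 111 \left(1 + 15\right)\right) + 24268 = 15 \left(222 - 1776\right) + 24268 = 15 \left(-1554\right) + 24268 = -23310 + 24268 = 958$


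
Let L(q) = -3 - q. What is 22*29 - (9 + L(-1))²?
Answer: 589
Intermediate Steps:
22*29 - (9 + L(-1))² = 22*29 - (9 + (-3 - 1*(-1)))² = 638 - (9 + (-3 + 1))² = 638 - (9 - 2)² = 638 - 1*7² = 638 - 1*49 = 638 - 49 = 589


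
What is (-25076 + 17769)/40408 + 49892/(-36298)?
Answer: -1140632711/733364792 ≈ -1.5553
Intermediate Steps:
(-25076 + 17769)/40408 + 49892/(-36298) = -7307*1/40408 + 49892*(-1/36298) = -7307/40408 - 24946/18149 = -1140632711/733364792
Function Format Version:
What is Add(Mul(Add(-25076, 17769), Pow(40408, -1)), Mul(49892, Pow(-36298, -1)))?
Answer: Rational(-1140632711, 733364792) ≈ -1.5553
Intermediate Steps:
Add(Mul(Add(-25076, 17769), Pow(40408, -1)), Mul(49892, Pow(-36298, -1))) = Add(Mul(-7307, Rational(1, 40408)), Mul(49892, Rational(-1, 36298))) = Add(Rational(-7307, 40408), Rational(-24946, 18149)) = Rational(-1140632711, 733364792)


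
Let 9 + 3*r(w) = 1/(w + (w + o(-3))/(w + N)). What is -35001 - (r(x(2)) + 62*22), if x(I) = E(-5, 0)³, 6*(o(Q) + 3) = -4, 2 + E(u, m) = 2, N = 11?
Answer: -36361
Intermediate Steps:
E(u, m) = 0 (E(u, m) = -2 + 2 = 0)
o(Q) = -11/3 (o(Q) = -3 + (⅙)*(-4) = -3 - ⅔ = -11/3)
x(I) = 0 (x(I) = 0³ = 0)
r(w) = -3 + 1/(3*(w + (-11/3 + w)/(11 + w))) (r(w) = -3 + 1/(3*(w + (w - 11/3)/(w + 11))) = -3 + 1/(3*(w + (-11/3 + w)/(11 + w))))
-35001 - (r(x(2)) + 62*22) = -35001 - ((44 - 107*0 - 9*0²)/(-11 + 3*0² + 36*0) + 62*22) = -35001 - ((44 + 0 - 9*0)/(-11 + 3*0 + 0) + 1364) = -35001 - ((44 + 0 + 0)/(-11 + 0 + 0) + 1364) = -35001 - (44/(-11) + 1364) = -35001 - (-1/11*44 + 1364) = -35001 - (-4 + 1364) = -35001 - 1*1360 = -35001 - 1360 = -36361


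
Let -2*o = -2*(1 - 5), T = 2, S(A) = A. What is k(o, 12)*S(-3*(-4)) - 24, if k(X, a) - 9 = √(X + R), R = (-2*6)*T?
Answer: 84 + 24*I*√7 ≈ 84.0 + 63.498*I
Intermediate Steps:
R = -24 (R = -2*6*2 = -12*2 = -24)
o = -4 (o = -(-1)*(1 - 5) = -(-1)*(-4) = -½*8 = -4)
k(X, a) = 9 + √(-24 + X) (k(X, a) = 9 + √(X - 24) = 9 + √(-24 + X))
k(o, 12)*S(-3*(-4)) - 24 = (9 + √(-24 - 4))*(-3*(-4)) - 24 = (9 + √(-28))*12 - 24 = (9 + 2*I*√7)*12 - 24 = (108 + 24*I*√7) - 24 = 84 + 24*I*√7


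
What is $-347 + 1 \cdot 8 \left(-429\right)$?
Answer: $-3779$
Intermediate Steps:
$-347 + 1 \cdot 8 \left(-429\right) = -347 + 8 \left(-429\right) = -347 - 3432 = -3779$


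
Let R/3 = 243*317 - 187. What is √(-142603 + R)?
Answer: √87929 ≈ 296.53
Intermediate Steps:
R = 230532 (R = 3*(243*317 - 187) = 3*(77031 - 187) = 3*76844 = 230532)
√(-142603 + R) = √(-142603 + 230532) = √87929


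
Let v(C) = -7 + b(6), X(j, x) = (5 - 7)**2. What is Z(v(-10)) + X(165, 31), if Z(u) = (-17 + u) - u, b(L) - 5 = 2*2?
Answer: -13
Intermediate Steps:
b(L) = 9 (b(L) = 5 + 2*2 = 5 + 4 = 9)
X(j, x) = 4 (X(j, x) = (-2)**2 = 4)
v(C) = 2 (v(C) = -7 + 9 = 2)
Z(u) = -17
Z(v(-10)) + X(165, 31) = -17 + 4 = -13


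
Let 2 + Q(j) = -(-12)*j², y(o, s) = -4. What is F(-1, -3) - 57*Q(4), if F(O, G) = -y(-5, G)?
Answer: -10826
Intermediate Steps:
F(O, G) = 4 (F(O, G) = -1*(-4) = 4)
Q(j) = -2 + 12*j² (Q(j) = -2 - (-12)*j² = -2 + 12*j²)
F(-1, -3) - 57*Q(4) = 4 - 57*(-2 + 12*4²) = 4 - 57*(-2 + 12*16) = 4 - 57*(-2 + 192) = 4 - 57*190 = 4 - 10830 = -10826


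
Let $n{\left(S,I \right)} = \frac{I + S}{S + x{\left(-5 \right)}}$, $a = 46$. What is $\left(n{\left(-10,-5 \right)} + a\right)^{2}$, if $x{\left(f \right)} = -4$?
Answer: $\frac{434281}{196} \approx 2215.7$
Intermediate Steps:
$n{\left(S,I \right)} = \frac{I + S}{-4 + S}$ ($n{\left(S,I \right)} = \frac{I + S}{S - 4} = \frac{I + S}{-4 + S}$)
$\left(n{\left(-10,-5 \right)} + a\right)^{2} = \left(\frac{-5 - 10}{-4 - 10} + 46\right)^{2} = \left(\frac{1}{-14} \left(-15\right) + 46\right)^{2} = \left(\left(- \frac{1}{14}\right) \left(-15\right) + 46\right)^{2} = \left(\frac{15}{14} + 46\right)^{2} = \left(\frac{659}{14}\right)^{2} = \frac{434281}{196}$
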